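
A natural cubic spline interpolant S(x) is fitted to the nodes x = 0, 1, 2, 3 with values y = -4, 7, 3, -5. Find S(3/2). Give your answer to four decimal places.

6.4250

Put σ_i = S'' at the i-th knot. Here h = (1, 1, 1) and Δ = (11, -4, -8), so the interior equations h_(i-1)·σ_(i-1) + 2(h_(i-1)+h_i)·σ_i + h_i·σ_(i+1) = 6(Δ_i − Δ_(i-1)) read
  1·σ_0 + 4·σ_1 + 1·σ_2 = 6(Δ_1 - Δ_0) = -90
  1·σ_1 + 4·σ_2 + 1·σ_3 = 6(Δ_2 - Δ_1) = -24
Natural end conditions: σ_0 = σ_3 = 0.
Solving the tridiagonal system: σ_0 = 0, σ_1 = -112/5, σ_2 = -2/5, σ_3 = 0.
On [1, 2], S(x) = 7 + 53/15·(x - 1) - 56/5·(x - 1)² + 11/3·(x - 1)³.
With (x - 1) = 1/2: S(3/2) = 257/40.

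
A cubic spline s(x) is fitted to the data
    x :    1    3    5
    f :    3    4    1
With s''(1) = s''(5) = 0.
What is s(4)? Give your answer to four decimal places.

Put σ_i = s'' at the i-th knot. Here h = (2, 2) and Δ = (1/2, -3/2), so the interior equations h_(i-1)·σ_(i-1) + 2(h_(i-1)+h_i)·σ_i + h_i·σ_(i+1) = 6(Δ_i − Δ_(i-1)) read
  2·σ_0 + 8·σ_1 + 2·σ_2 = 6(Δ_1 - Δ_0) = -12
Natural end conditions: σ_0 = σ_2 = 0.
Hence σ_0 = 0, σ_1 = -3/2, σ_2 = 0.
On [3, 5], s(x) = 4 - 1/2·(x - 3) - 3/4·(x - 3)² + 1/8·(x - 3)³.
With (x - 3) = 1: s(4) = 23/8.

2.8750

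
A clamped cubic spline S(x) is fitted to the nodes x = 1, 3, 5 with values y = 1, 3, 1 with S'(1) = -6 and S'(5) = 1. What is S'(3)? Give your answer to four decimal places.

1.2500

With M_i denoting the second derivative at x_i, h_i = 2, 2, and Δ_i = (y_(i+1) − y_i)/h_i = 1, -1:
  2·M_0 + 8·M_1 + 2·M_2 = 6(Δ_1 - Δ_0) = -12
Clamped end conditions give two more equations: 2h_0·M_0 + h_0·M_1 = 6(Δ_0 - S'(1)) = 42 and h_1·M_1 + 2h_1·M_2 = 6(S'(5) - Δ_1) = 12.
Solving: M_0 = 55/4, M_1 = -13/2, M_2 = 25/4.
On [3, 5], S'(x) = b_1 + 2c_1·(x - 3) + 3d_1·(x - 3)² with b_1 = Δ_1 - h_1(2M_1 + M_2)/6 = 5/4, c_1 = M_1/2 = -13/4, d_1 = (M_2 - M_1)/(6h_1) = 17/16. So S'(3) = 5/4.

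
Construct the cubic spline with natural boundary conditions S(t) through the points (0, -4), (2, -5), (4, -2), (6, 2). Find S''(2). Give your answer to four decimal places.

Write M_i for S''(x_i). With h_i = 2, 2, 2 and divided differences Δ_i = -1/2, 3/2, 2, the continuity of S' gives the tridiagonal system
  2·M_0 + 8·M_1 + 2·M_2 = 6(Δ_1 - Δ_0) = 12
  2·M_1 + 8·M_2 + 2·M_3 = 6(Δ_2 - Δ_1) = 3
Natural end conditions: M_0 = M_3 = 0.
Hence M_0 = 0, M_1 = 3/2, M_2 = 0, M_3 = 0.

1.5000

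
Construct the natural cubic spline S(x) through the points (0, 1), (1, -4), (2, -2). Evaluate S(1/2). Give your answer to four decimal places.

Write M_i for S''(x_i). With h_i = 1, 1 and divided differences Δ_i = -5, 2, the continuity of S' gives the tridiagonal system
  1·M_0 + 4·M_1 + 1·M_2 = 6(Δ_1 - Δ_0) = 42
Natural end conditions: M_0 = M_2 = 0.
Solving: M_0 = 0, M_1 = 21/2, M_2 = 0.
On [0, 1], S(x) = 1 - 27/4·x + 0·x² + 7/4·x³.
With x = 1/2: S(1/2) = -69/32.

-2.1563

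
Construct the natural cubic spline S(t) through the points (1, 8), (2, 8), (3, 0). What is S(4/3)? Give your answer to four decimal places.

8.5926

Write σ_i for S''(x_i). With h_i = 1, 1 and divided differences Δ_i = 0, -8, the continuity of S' gives the tridiagonal system
  1·σ_0 + 4·σ_1 + 1·σ_2 = 6(Δ_1 - Δ_0) = -48
Natural end conditions: σ_0 = σ_2 = 0.
Solving the tridiagonal system: σ_0 = 0, σ_1 = -12, σ_2 = 0.
On [1, 2], S(t) = 8 + 2·(t - 1) + 0·(t - 1)² - 2·(t - 1)³.
With (t - 1) = 1/3: S(4/3) = 232/27.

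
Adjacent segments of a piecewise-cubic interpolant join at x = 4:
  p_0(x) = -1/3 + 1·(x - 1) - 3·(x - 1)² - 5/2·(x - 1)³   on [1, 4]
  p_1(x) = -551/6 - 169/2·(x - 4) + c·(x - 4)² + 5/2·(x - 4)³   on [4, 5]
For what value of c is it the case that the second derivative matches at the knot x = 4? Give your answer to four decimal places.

-25.5000

p_0''(x) = -6 - 15·(x - 1), so p_0''(4) = -51. On the right, p_1''(4) = 2c, so c = -51/2.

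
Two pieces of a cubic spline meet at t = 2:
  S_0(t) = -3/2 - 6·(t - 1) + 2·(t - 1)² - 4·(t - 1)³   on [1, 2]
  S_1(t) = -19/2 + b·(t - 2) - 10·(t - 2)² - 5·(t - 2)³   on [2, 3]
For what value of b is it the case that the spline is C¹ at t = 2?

-14

S_0'(t) = -6 + 4·(t - 1) - 12·(t - 1)², so S_0'(2) = -14. On the right, S_1'(2) = b, so b = -14.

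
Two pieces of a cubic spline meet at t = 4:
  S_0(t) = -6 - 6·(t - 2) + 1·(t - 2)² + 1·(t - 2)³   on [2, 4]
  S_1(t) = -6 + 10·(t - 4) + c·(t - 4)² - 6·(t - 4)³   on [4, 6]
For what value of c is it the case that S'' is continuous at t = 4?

7

S_0''(t) = 2 + 6·(t - 2), so S_0''(4) = 14. On the right, S_1''(4) = 2c, so c = 7.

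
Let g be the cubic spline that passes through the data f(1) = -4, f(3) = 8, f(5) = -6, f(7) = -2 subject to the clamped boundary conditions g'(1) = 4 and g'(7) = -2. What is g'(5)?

Write M_i for g''(x_i). With h_i = 2, 2, 2 and divided differences Δ_i = 6, -7, 2, the continuity of g' gives the tridiagonal system
  2·M_0 + 8·M_1 + 2·M_2 = 6(Δ_1 - Δ_0) = -78
  2·M_1 + 8·M_2 + 2·M_3 = 6(Δ_2 - Δ_1) = 54
Clamped end conditions give two more equations: 2h_0·M_0 + h_0·M_1 = 6(Δ_0 - g'(1)) = 12 and h_2·M_2 + 2h_2·M_3 = 6(g'(7) - Δ_2) = -24.
Solving: M_0 = 11, M_1 = -16, M_2 = 14, M_3 = -13.
On [5, 7], g'(t) = b_2 + 2c_2·(t - 5) + 3d_2·(t - 5)² with b_2 = Δ_2 - h_2(2M_2 + M_3)/6 = -3, c_2 = M_2/2 = 7, d_2 = (M_3 - M_2)/(6h_2) = -9/4. So g'(5) = -3.

-3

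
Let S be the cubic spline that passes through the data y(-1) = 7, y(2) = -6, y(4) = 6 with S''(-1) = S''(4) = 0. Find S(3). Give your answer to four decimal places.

-1.5500

Write M_i for S''(x_i). With h_i = 3, 2 and divided differences Δ_i = -13/3, 6, the continuity of S' gives the tridiagonal system
  3·M_0 + 10·M_1 + 2·M_2 = 6(Δ_1 - Δ_0) = 62
Natural end conditions: M_0 = M_2 = 0.
Hence M_0 = 0, M_1 = 31/5, M_2 = 0.
On [2, 4], S(t) = -6 + 28/15·(t - 2) + 31/10·(t - 2)² - 31/60·(t - 2)³.
With (t - 2) = 1: S(3) = -31/20.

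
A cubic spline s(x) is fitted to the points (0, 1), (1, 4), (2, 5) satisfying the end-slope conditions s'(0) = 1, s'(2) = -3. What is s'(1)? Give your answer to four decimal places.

3.5000

Put M_i = s'' at the i-th knot. Here h = (1, 1) and Δ = (3, 1), so the interior equations h_(i-1)·M_(i-1) + 2(h_(i-1)+h_i)·M_i + h_i·M_(i+1) = 6(Δ_i − Δ_(i-1)) read
  1·M_0 + 4·M_1 + 1·M_2 = 6(Δ_1 - Δ_0) = -12
Clamped end conditions give two more equations: 2h_0·M_0 + h_0·M_1 = 6(Δ_0 - s'(0)) = 12 and h_1·M_1 + 2h_1·M_2 = 6(s'(2) - Δ_1) = -24.
Solving the tridiagonal system: M_0 = 7, M_1 = -2, M_2 = -11.
On [1, 2], s'(x) = b_1 + 2c_1·(x - 1) + 3d_1·(x - 1)² with b_1 = Δ_1 - h_1(2M_1 + M_2)/6 = 7/2, c_1 = M_1/2 = -1, d_1 = (M_2 - M_1)/(6h_1) = -3/2. So s'(1) = 7/2.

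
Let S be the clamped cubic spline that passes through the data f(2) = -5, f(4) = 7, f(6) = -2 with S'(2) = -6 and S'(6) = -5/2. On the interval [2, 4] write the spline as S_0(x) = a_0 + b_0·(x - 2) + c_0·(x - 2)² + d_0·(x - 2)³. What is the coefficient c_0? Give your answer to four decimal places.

13.3750

Put σ_i = S'' at the i-th knot. Here h = (2, 2) and Δ = (6, -9/2), so the interior equations h_(i-1)·σ_(i-1) + 2(h_(i-1)+h_i)·σ_i + h_i·σ_(i+1) = 6(Δ_i − Δ_(i-1)) read
  2·σ_0 + 8·σ_1 + 2·σ_2 = 6(Δ_1 - Δ_0) = -63
Clamped end conditions give two more equations: 2h_0·σ_0 + h_0·σ_1 = 6(Δ_0 - S'(2)) = 72 and h_1·σ_1 + 2h_1·σ_2 = 6(S'(6) - Δ_1) = 12.
Solving the tridiagonal system: σ_0 = 107/4, σ_1 = -35/2, σ_2 = 47/4.
On [2, 4], with S_0(x) = a_0 + b_0·(x - 2) + c_0·(x - 2)² + d_0·(x - 2)³: c_0 = σ_0/2 = 107/8, d_0 = (σ_1 - σ_0)/(6h_0) = -59/16, b_0 = Δ_0 - h_0(2σ_0 + σ_1)/6 = -6.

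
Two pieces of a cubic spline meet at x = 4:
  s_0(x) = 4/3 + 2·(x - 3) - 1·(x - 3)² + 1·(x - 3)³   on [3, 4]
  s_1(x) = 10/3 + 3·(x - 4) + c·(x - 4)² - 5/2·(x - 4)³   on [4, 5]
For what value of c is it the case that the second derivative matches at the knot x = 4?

s_0''(x) = -2 + 6·(x - 3), so s_0''(4) = 4. On the right, s_1''(4) = 2c, so c = 2.

2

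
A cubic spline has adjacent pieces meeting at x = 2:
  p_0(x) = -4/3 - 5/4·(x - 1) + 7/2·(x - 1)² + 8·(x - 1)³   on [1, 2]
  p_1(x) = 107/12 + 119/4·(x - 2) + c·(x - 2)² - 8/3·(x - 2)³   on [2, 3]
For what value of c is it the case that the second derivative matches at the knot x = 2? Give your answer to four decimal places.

27.5000

p_0''(x) = 7 + 48·(x - 1), so p_0''(2) = 55. On the right, p_1''(2) = 2c, so c = 55/2.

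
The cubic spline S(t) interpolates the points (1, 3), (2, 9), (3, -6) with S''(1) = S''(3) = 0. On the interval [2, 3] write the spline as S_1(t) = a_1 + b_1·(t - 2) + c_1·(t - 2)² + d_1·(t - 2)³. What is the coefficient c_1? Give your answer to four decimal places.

-15.7500

Write M_i for S''(x_i). With h_i = 1, 1 and divided differences Δ_i = 6, -15, the continuity of S' gives the tridiagonal system
  1·M_0 + 4·M_1 + 1·M_2 = 6(Δ_1 - Δ_0) = -126
Natural end conditions: M_0 = M_2 = 0.
Forward elimination and back-substitution give M_0 = 0, M_1 = -63/2, M_2 = 0.
On [2, 3], with S_1(t) = a_1 + b_1·(t - 2) + c_1·(t - 2)² + d_1·(t - 2)³: c_1 = M_1/2 = -63/4, d_1 = (M_2 - M_1)/(6h_1) = 21/4, b_1 = Δ_1 - h_1(2M_1 + M_2)/6 = -9/2.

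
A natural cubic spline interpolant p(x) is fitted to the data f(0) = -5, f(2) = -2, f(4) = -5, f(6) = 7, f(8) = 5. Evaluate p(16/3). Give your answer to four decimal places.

Write M_i for p''(x_i). With h_i = 2, 2, 2, 2 and divided differences Δ_i = 3/2, -3/2, 6, -1, the continuity of p' gives the tridiagonal system
  2·M_0 + 8·M_1 + 2·M_2 = 6(Δ_1 - Δ_0) = -18
  2·M_1 + 8·M_2 + 2·M_3 = 6(Δ_2 - Δ_1) = 45
  2·M_2 + 8·M_3 + 2·M_4 = 6(Δ_3 - Δ_2) = -42
Natural end conditions: M_0 = M_4 = 0.
Forward elimination and back-substitution give M_0 = 0, M_1 = -123/28, M_2 = 60/7, M_3 = -207/28, M_4 = 0.
On [4, 6], p(x) = -5 + 11/4·(x - 4) + 30/7·(x - 4)² - 149/112·(x - 4)³.
With (x - 4) = 4/3: p(16/3) = 592/189.

3.1323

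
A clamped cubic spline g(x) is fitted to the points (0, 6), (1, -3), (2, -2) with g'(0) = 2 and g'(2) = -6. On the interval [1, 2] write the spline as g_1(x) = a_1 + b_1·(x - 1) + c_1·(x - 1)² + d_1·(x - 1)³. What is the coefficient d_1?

-13

Write m_i for g''(x_i). With h_i = 1, 1 and divided differences Δ_i = -9, 1, the continuity of g' gives the tridiagonal system
  1·m_0 + 4·m_1 + 1·m_2 = 6(Δ_1 - Δ_0) = 60
Clamped end conditions give two more equations: 2h_0·m_0 + h_0·m_1 = 6(Δ_0 - g'(0)) = -66 and h_1·m_1 + 2h_1·m_2 = 6(g'(2) - Δ_1) = -42.
Hence m_0 = -52, m_1 = 38, m_2 = -40.
On [1, 2], with g_1(x) = a_1 + b_1·(x - 1) + c_1·(x - 1)² + d_1·(x - 1)³: c_1 = m_1/2 = 19, d_1 = (m_2 - m_1)/(6h_1) = -13, b_1 = Δ_1 - h_1(2m_1 + m_2)/6 = -5.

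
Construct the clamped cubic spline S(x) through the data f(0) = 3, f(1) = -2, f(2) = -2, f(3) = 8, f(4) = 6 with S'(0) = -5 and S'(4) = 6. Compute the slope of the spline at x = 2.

Let M_i = S''(x_i). Step sizes h_i = 1, 1, 1, 1; slopes of the chords Δ_i = (y_(i+1) - y_i)/h_i = -5, 0, 10, -2.
  1·M_0 + 4·M_1 + 1·M_2 = 6(Δ_1 - Δ_0) = 30
  1·M_1 + 4·M_2 + 1·M_3 = 6(Δ_2 - Δ_1) = 60
  1·M_2 + 4·M_3 + 1·M_4 = 6(Δ_3 - Δ_2) = -72
Clamped end conditions give two more equations: 2h_0·M_0 + h_0·M_1 = 6(Δ_0 - S'(0)) = 0 and h_3·M_3 + 2h_3·M_4 = 6(S'(4) - Δ_3) = 48.
Hence M_0 = -1, M_1 = 2, M_2 = 23, M_3 = -34, M_4 = 41.
On [2, 3], S'(x) = b_2 + 2c_2·(x - 2) + 3d_2·(x - 2)² with b_2 = Δ_2 - h_2(2M_2 + M_3)/6 = 8, c_2 = M_2/2 = 23/2, d_2 = (M_3 - M_2)/(6h_2) = -19/2. So S'(2) = 8.

8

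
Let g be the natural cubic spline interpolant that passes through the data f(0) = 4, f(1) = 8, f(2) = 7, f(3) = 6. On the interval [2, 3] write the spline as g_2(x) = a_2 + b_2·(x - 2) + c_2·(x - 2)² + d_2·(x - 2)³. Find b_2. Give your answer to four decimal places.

Let m_i = g''(x_i). Step sizes h_i = 1, 1, 1; slopes of the chords Δ_i = (y_(i+1) - y_i)/h_i = 4, -1, -1.
  1·m_0 + 4·m_1 + 1·m_2 = 6(Δ_1 - Δ_0) = -30
  1·m_1 + 4·m_2 + 1·m_3 = 6(Δ_2 - Δ_1) = 0
Natural end conditions: m_0 = m_3 = 0.
Solving: m_0 = 0, m_1 = -8, m_2 = 2, m_3 = 0.
On [2, 3], with g_2(x) = a_2 + b_2·(x - 2) + c_2·(x - 2)² + d_2·(x - 2)³: c_2 = m_2/2 = 1, d_2 = (m_3 - m_2)/(6h_2) = -1/3, b_2 = Δ_2 - h_2(2m_2 + m_3)/6 = -5/3.

-1.6667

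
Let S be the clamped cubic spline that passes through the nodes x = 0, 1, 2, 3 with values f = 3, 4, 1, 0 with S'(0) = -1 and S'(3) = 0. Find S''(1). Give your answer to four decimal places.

Write M_i for S''(x_i). With h_i = 1, 1, 1 and divided differences Δ_i = 1, -3, -1, the continuity of S' gives the tridiagonal system
  1·M_0 + 4·M_1 + 1·M_2 = 6(Δ_1 - Δ_0) = -24
  1·M_1 + 4·M_2 + 1·M_3 = 6(Δ_2 - Δ_1) = 12
Clamped end conditions give two more equations: 2h_0·M_0 + h_0·M_1 = 6(Δ_0 - S'(0)) = 12 and h_2·M_2 + 2h_2·M_3 = 6(S'(3) - Δ_2) = 6.
Forward elimination and back-substitution give M_0 = 166/15, M_1 = -152/15, M_2 = 82/15, M_3 = 4/15.

-10.1333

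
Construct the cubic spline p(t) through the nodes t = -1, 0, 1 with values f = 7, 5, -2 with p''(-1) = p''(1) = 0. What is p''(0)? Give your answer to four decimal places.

-7.5000

Put m_i = p'' at the i-th knot. Here h = (1, 1) and Δ = (-2, -7), so the interior equations h_(i-1)·m_(i-1) + 2(h_(i-1)+h_i)·m_i + h_i·m_(i+1) = 6(Δ_i − Δ_(i-1)) read
  1·m_0 + 4·m_1 + 1·m_2 = 6(Δ_1 - Δ_0) = -30
Natural end conditions: m_0 = m_2 = 0.
Forward elimination and back-substitution give m_0 = 0, m_1 = -15/2, m_2 = 0.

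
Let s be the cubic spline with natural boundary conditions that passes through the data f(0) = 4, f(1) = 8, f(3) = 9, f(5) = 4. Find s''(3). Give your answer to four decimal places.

Write m_i for s''(x_i). With h_i = 1, 2, 2 and divided differences Δ_i = 4, 1/2, -5/2, the continuity of s' gives the tridiagonal system
  1·m_0 + 6·m_1 + 2·m_2 = 6(Δ_1 - Δ_0) = -21
  2·m_1 + 8·m_2 + 2·m_3 = 6(Δ_2 - Δ_1) = -18
Natural end conditions: m_0 = m_3 = 0.
Forward elimination and back-substitution give m_0 = 0, m_1 = -3, m_2 = -3/2, m_3 = 0.

-1.5000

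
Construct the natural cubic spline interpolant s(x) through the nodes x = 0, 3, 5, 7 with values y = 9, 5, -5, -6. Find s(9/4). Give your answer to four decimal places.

7.4895

Put M_i = s'' at the i-th knot. Here h = (3, 2, 2) and Δ = (-4/3, -5, -1/2), so the interior equations h_(i-1)·M_(i-1) + 2(h_(i-1)+h_i)·M_i + h_i·M_(i+1) = 6(Δ_i − Δ_(i-1)) read
  3·M_0 + 10·M_1 + 2·M_2 = 6(Δ_1 - Δ_0) = -22
  2·M_1 + 8·M_2 + 2·M_3 = 6(Δ_2 - Δ_1) = 27
Natural end conditions: M_0 = M_3 = 0.
Solving the tridiagonal system: M_0 = 0, M_1 = -115/38, M_2 = 157/38, M_3 = 0.
On [0, 3], s(x) = 9 + 41/228·x + 0·x² - 115/684·x³.
With x = 9/4: s(9/4) = 36429/4864.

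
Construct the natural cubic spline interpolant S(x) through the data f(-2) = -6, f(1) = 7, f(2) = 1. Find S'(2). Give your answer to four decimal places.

-7.2917

Put m_i = S'' at the i-th knot. Here h = (3, 1) and Δ = (13/3, -6), so the interior equations h_(i-1)·m_(i-1) + 2(h_(i-1)+h_i)·m_i + h_i·m_(i+1) = 6(Δ_i − Δ_(i-1)) read
  3·m_0 + 8·m_1 + 1·m_2 = 6(Δ_1 - Δ_0) = -62
Natural end conditions: m_0 = m_2 = 0.
Solving the tridiagonal system: m_0 = 0, m_1 = -31/4, m_2 = 0.
On [1, 2], S'(x) = b_1 + 2c_1·(x - 1) + 3d_1·(x - 1)² with b_1 = Δ_1 - h_1(2m_1 + m_2)/6 = -41/12, c_1 = m_1/2 = -31/8, d_1 = (m_2 - m_1)/(6h_1) = 31/24. So S'(2) = -175/24.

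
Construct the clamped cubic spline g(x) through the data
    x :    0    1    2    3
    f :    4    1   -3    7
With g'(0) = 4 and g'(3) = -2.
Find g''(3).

With σ_i denoting the second derivative at x_i, h_i = 1, 1, 1, and Δ_i = (y_(i+1) − y_i)/h_i = -3, -4, 10:
  1·σ_0 + 4·σ_1 + 1·σ_2 = 6(Δ_1 - Δ_0) = -6
  1·σ_1 + 4·σ_2 + 1·σ_3 = 6(Δ_2 - Δ_1) = 84
Clamped end conditions give two more equations: 2h_0·σ_0 + h_0·σ_1 = 6(Δ_0 - g'(0)) = -42 and h_2·σ_2 + 2h_2·σ_3 = 6(g'(3) - Δ_2) = -72.
Solving: σ_0 = -18, σ_1 = -6, σ_2 = 36, σ_3 = -54.

-54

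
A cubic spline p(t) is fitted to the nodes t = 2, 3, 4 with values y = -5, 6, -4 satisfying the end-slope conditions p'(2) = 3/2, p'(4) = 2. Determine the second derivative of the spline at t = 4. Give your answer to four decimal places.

67.7500

Write M_i for p''(x_i). With h_i = 1, 1 and divided differences Δ_i = 11, -10, the continuity of p' gives the tridiagonal system
  1·M_0 + 4·M_1 + 1·M_2 = 6(Δ_1 - Δ_0) = -126
Clamped end conditions give two more equations: 2h_0·M_0 + h_0·M_1 = 6(Δ_0 - p'(2)) = 57 and h_1·M_1 + 2h_1·M_2 = 6(p'(4) - Δ_1) = 72.
Solving: M_0 = 241/4, M_1 = -127/2, M_2 = 271/4.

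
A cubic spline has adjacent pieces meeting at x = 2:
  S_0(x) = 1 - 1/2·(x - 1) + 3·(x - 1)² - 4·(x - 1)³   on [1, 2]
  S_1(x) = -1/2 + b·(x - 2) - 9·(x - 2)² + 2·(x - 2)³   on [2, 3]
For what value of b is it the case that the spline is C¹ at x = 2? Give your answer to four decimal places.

S_0'(x) = -1/2 + 6·(x - 1) - 12·(x - 1)², so S_0'(2) = -13/2. On the right, S_1'(2) = b, so b = -13/2.

-6.5000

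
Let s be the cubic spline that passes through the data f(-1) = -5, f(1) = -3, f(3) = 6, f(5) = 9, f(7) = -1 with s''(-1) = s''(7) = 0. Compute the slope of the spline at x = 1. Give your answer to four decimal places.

3.0714

Put m_i = s'' at the i-th knot. Here h = (2, 2, 2, 2) and Δ = (1, 9/2, 3/2, -5), so the interior equations h_(i-1)·m_(i-1) + 2(h_(i-1)+h_i)·m_i + h_i·m_(i+1) = 6(Δ_i − Δ_(i-1)) read
  2·m_0 + 8·m_1 + 2·m_2 = 6(Δ_1 - Δ_0) = 21
  2·m_1 + 8·m_2 + 2·m_3 = 6(Δ_2 - Δ_1) = -18
  2·m_2 + 8·m_3 + 2·m_4 = 6(Δ_3 - Δ_2) = -39
Natural end conditions: m_0 = m_4 = 0.
Solving the tridiagonal system: m_0 = 0, m_1 = 87/28, m_2 = -27/14, m_3 = -123/28, m_4 = 0.
On [1, 3], s'(x) = b_1 + 2c_1·(x - 1) + 3d_1·(x - 1)² with b_1 = Δ_1 - h_1(2m_1 + m_2)/6 = 43/14, c_1 = m_1/2 = 87/56, d_1 = (m_2 - m_1)/(6h_1) = -47/112. So s'(1) = 43/14.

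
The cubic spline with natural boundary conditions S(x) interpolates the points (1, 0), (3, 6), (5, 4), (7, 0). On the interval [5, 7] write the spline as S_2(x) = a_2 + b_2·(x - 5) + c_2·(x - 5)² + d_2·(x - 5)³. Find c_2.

0

Write m_i for S''(x_i). With h_i = 2, 2, 2 and divided differences Δ_i = 3, -1, -2, the continuity of S' gives the tridiagonal system
  2·m_0 + 8·m_1 + 2·m_2 = 6(Δ_1 - Δ_0) = -24
  2·m_1 + 8·m_2 + 2·m_3 = 6(Δ_2 - Δ_1) = -6
Natural end conditions: m_0 = m_3 = 0.
Solving the tridiagonal system: m_0 = 0, m_1 = -3, m_2 = 0, m_3 = 0.
On [5, 7], with S_2(x) = a_2 + b_2·(x - 5) + c_2·(x - 5)² + d_2·(x - 5)³: c_2 = m_2/2 = 0, d_2 = (m_3 - m_2)/(6h_2) = 0, b_2 = Δ_2 - h_2(2m_2 + m_3)/6 = -2.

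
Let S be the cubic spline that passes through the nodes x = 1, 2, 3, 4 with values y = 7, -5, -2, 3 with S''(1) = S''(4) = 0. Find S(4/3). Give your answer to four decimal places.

1.8543

Let M_i = S''(x_i). Step sizes h_i = 1, 1, 1; slopes of the chords Δ_i = (y_(i+1) - y_i)/h_i = -12, 3, 5.
  1·M_0 + 4·M_1 + 1·M_2 = 6(Δ_1 - Δ_0) = 90
  1·M_1 + 4·M_2 + 1·M_3 = 6(Δ_2 - Δ_1) = 12
Natural end conditions: M_0 = M_3 = 0.
Solving: M_0 = 0, M_1 = 116/5, M_2 = -14/5, M_3 = 0.
On [1, 2], S(x) = 7 - 238/15·(x - 1) + 0·(x - 1)² + 58/15·(x - 1)³.
With (x - 1) = 1/3: S(4/3) = 751/405.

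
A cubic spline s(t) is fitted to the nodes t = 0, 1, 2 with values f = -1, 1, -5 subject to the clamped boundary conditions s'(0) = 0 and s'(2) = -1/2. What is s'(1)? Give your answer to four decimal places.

Let M_i = s''(x_i). Step sizes h_i = 1, 1; slopes of the chords Δ_i = (y_(i+1) - y_i)/h_i = 2, -6.
  1·M_0 + 4·M_1 + 1·M_2 = 6(Δ_1 - Δ_0) = -48
Clamped end conditions give two more equations: 2h_0·M_0 + h_0·M_1 = 6(Δ_0 - s'(0)) = 12 and h_1·M_1 + 2h_1·M_2 = 6(s'(2) - Δ_1) = 33.
Forward elimination and back-substitution give M_0 = 71/4, M_1 = -47/2, M_2 = 113/4.
On [1, 2], s'(t) = b_1 + 2c_1·(t - 1) + 3d_1·(t - 1)² with b_1 = Δ_1 - h_1(2M_1 + M_2)/6 = -23/8, c_1 = M_1/2 = -47/4, d_1 = (M_2 - M_1)/(6h_1) = 69/8. So s'(1) = -23/8.

-2.8750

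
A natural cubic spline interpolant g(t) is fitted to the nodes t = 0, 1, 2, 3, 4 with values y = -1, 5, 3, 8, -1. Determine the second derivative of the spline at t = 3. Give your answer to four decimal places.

Put σ_i = g'' at the i-th knot. Here h = (1, 1, 1, 1) and Δ = (6, -2, 5, -9), so the interior equations h_(i-1)·σ_(i-1) + 2(h_(i-1)+h_i)·σ_i + h_i·σ_(i+1) = 6(Δ_i − Δ_(i-1)) read
  1·σ_0 + 4·σ_1 + 1·σ_2 = 6(Δ_1 - Δ_0) = -48
  1·σ_1 + 4·σ_2 + 1·σ_3 = 6(Δ_2 - Δ_1) = 42
  1·σ_2 + 4·σ_3 + 1·σ_4 = 6(Δ_3 - Δ_2) = -84
Natural end conditions: σ_0 = σ_4 = 0.
Solving the tridiagonal system: σ_0 = 0, σ_1 = -243/14, σ_2 = 150/7, σ_3 = -369/14, σ_4 = 0.

-26.3571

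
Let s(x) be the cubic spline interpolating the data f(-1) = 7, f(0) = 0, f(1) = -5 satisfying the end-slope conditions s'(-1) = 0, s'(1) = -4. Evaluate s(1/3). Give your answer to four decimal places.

-2.1852

Put σ_i = s'' at the i-th knot. Here h = (1, 1) and Δ = (-7, -5), so the interior equations h_(i-1)·σ_(i-1) + 2(h_(i-1)+h_i)·σ_i + h_i·σ_(i+1) = 6(Δ_i − Δ_(i-1)) read
  1·σ_0 + 4·σ_1 + 1·σ_2 = 6(Δ_1 - Δ_0) = 12
Clamped end conditions give two more equations: 2h_0·σ_0 + h_0·σ_1 = 6(Δ_0 - s'(-1)) = -42 and h_1·σ_1 + 2h_1·σ_2 = 6(s'(1) - Δ_1) = 6.
Forward elimination and back-substitution give σ_0 = -26, σ_1 = 10, σ_2 = -2.
On [0, 1], s(x) = 0 - 8·x + 5·x² - 2·x³.
With x = 1/3: s(1/3) = -59/27.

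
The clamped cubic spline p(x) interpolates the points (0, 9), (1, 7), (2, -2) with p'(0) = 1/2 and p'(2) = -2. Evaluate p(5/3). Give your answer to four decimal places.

0.0463

Write M_i for p''(x_i). With h_i = 1, 1 and divided differences Δ_i = -2, -9, the continuity of p' gives the tridiagonal system
  1·M_0 + 4·M_1 + 1·M_2 = 6(Δ_1 - Δ_0) = -42
Clamped end conditions give two more equations: 2h_0·M_0 + h_0·M_1 = 6(Δ_0 - p'(0)) = -15 and h_1·M_1 + 2h_1·M_2 = 6(p'(2) - Δ_1) = 42.
Solving: M_0 = 7/4, M_1 = -37/2, M_2 = 121/4.
On [1, 2], p(x) = 7 - 63/8·(x - 1) - 37/4·(x - 1)² + 65/8·(x - 1)³.
With (x - 1) = 2/3: p(5/3) = 5/108.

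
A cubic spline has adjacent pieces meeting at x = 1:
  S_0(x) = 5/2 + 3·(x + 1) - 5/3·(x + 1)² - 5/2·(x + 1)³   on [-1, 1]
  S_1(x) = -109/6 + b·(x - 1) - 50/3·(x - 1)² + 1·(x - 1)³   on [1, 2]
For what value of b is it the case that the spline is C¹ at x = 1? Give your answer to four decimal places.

S_0'(x) = 3 - 10/3·(x + 1) - 15/2·(x + 1)², so S_0'(1) = -101/3. On the right, S_1'(1) = b, so b = -101/3.

-33.6667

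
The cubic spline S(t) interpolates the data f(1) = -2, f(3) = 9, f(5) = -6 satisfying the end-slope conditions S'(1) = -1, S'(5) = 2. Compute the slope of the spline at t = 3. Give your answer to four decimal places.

Put m_i = S'' at the i-th knot. Here h = (2, 2) and Δ = (11/2, -15/2), so the interior equations h_(i-1)·m_(i-1) + 2(h_(i-1)+h_i)·m_i + h_i·m_(i+1) = 6(Δ_i − Δ_(i-1)) read
  2·m_0 + 8·m_1 + 2·m_2 = 6(Δ_1 - Δ_0) = -78
Clamped end conditions give two more equations: 2h_0·m_0 + h_0·m_1 = 6(Δ_0 - S'(1)) = 39 and h_1·m_1 + 2h_1·m_2 = 6(S'(5) - Δ_1) = 57.
Forward elimination and back-substitution give m_0 = 81/4, m_1 = -21, m_2 = 99/4.
On [3, 5], S'(t) = b_1 + 2c_1·(t - 3) + 3d_1·(t - 3)² with b_1 = Δ_1 - h_1(2m_1 + m_2)/6 = -7/4, c_1 = m_1/2 = -21/2, d_1 = (m_2 - m_1)/(6h_1) = 61/16. So S'(3) = -7/4.

-1.7500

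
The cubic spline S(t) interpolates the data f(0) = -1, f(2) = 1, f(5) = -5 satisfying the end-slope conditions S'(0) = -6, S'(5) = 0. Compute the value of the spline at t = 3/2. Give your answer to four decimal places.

Write σ_i for S''(x_i). With h_i = 2, 3 and divided differences Δ_i = 1, -2, the continuity of S' gives the tridiagonal system
  2·σ_0 + 10·σ_1 + 3·σ_2 = 6(Δ_1 - Δ_0) = -18
Clamped end conditions give two more equations: 2h_0·σ_0 + h_0·σ_1 = 6(Δ_0 - S'(0)) = 42 and h_1·σ_1 + 2h_1·σ_2 = 6(S'(5) - Δ_1) = 12.
Forward elimination and back-substitution give σ_0 = 27/2, σ_1 = -6, σ_2 = 5.
On [0, 2], S(t) = -1 - 6·t + 27/4·t² - 13/8·t³.
With t = 3/2: S(3/2) = -19/64.

-0.2969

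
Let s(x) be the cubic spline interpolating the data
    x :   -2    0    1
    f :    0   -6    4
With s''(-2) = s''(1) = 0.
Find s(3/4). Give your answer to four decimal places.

0.9922

With M_i denoting the second derivative at x_i, h_i = 2, 1, and Δ_i = (y_(i+1) − y_i)/h_i = -3, 10:
  2·M_0 + 6·M_1 + 1·M_2 = 6(Δ_1 - Δ_0) = 78
Natural end conditions: M_0 = M_2 = 0.
Forward elimination and back-substitution give M_0 = 0, M_1 = 13, M_2 = 0.
On [0, 1], s(x) = -6 + 17/3·x + 13/2·x² - 13/6·x³.
With x = 3/4: s(3/4) = 127/128.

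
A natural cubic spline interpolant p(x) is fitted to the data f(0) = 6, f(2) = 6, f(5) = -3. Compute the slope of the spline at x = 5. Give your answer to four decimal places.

-3.9000

Let σ_i = p''(x_i). Step sizes h_i = 2, 3; slopes of the chords Δ_i = (y_(i+1) - y_i)/h_i = 0, -3.
  2·σ_0 + 10·σ_1 + 3·σ_2 = 6(Δ_1 - Δ_0) = -18
Natural end conditions: σ_0 = σ_2 = 0.
Solving the tridiagonal system: σ_0 = 0, σ_1 = -9/5, σ_2 = 0.
On [2, 5], p'(x) = b_1 + 2c_1·(x - 2) + 3d_1·(x - 2)² with b_1 = Δ_1 - h_1(2σ_1 + σ_2)/6 = -6/5, c_1 = σ_1/2 = -9/10, d_1 = (σ_2 - σ_1)/(6h_1) = 1/10. So p'(5) = -39/10.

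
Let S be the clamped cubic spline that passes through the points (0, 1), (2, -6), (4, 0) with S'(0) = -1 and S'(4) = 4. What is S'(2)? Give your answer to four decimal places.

Write M_i for S''(x_i). With h_i = 2, 2 and divided differences Δ_i = -7/2, 3, the continuity of S' gives the tridiagonal system
  2·M_0 + 8·M_1 + 2·M_2 = 6(Δ_1 - Δ_0) = 39
Clamped end conditions give two more equations: 2h_0·M_0 + h_0·M_1 = 6(Δ_0 - S'(0)) = -15 and h_1·M_1 + 2h_1·M_2 = 6(S'(4) - Δ_1) = 6.
Hence M_0 = -59/8, M_1 = 29/4, M_2 = -17/8.
On [2, 4], S'(x) = b_1 + 2c_1·(x - 2) + 3d_1·(x - 2)² with b_1 = Δ_1 - h_1(2M_1 + M_2)/6 = -9/8, c_1 = M_1/2 = 29/8, d_1 = (M_2 - M_1)/(6h_1) = -25/32. So S'(2) = -9/8.

-1.1250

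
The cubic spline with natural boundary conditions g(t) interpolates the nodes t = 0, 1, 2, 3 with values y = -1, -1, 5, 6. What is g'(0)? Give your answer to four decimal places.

-1.9333

Let M_i = g''(x_i). Step sizes h_i = 1, 1, 1; slopes of the chords Δ_i = (y_(i+1) - y_i)/h_i = 0, 6, 1.
  1·M_0 + 4·M_1 + 1·M_2 = 6(Δ_1 - Δ_0) = 36
  1·M_1 + 4·M_2 + 1·M_3 = 6(Δ_2 - Δ_1) = -30
Natural end conditions: M_0 = M_3 = 0.
Hence M_0 = 0, M_1 = 58/5, M_2 = -52/5, M_3 = 0.
On [0, 1], g'(t) = b_0 + 2c_0·t + 3d_0·t² with b_0 = Δ_0 - h_0(2M_0 + M_1)/6 = -29/15, c_0 = M_0/2 = 0, d_0 = (M_1 - M_0)/(6h_0) = 29/15. So g'(0) = -29/15.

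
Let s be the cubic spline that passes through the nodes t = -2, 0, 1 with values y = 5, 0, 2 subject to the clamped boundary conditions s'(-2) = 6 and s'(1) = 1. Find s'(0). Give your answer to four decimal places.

Write m_i for s''(x_i). With h_i = 2, 1 and divided differences Δ_i = -5/2, 2, the continuity of s' gives the tridiagonal system
  2·m_0 + 6·m_1 + 1·m_2 = 6(Δ_1 - Δ_0) = 27
Clamped end conditions give two more equations: 2h_0·m_0 + h_0·m_1 = 6(Δ_0 - s'(-2)) = -51 and h_1·m_1 + 2h_1·m_2 = 6(s'(1) - Δ_1) = -6.
Forward elimination and back-substitution give m_0 = -227/12, m_1 = 37/3, m_2 = -55/6.
On [0, 1], s'(t) = b_1 + 2c_1·t + 3d_1·t² with b_1 = Δ_1 - h_1(2m_1 + m_2)/6 = -7/12, c_1 = m_1/2 = 37/6, d_1 = (m_2 - m_1)/(6h_1) = -43/12. So s'(0) = -7/12.

-0.5833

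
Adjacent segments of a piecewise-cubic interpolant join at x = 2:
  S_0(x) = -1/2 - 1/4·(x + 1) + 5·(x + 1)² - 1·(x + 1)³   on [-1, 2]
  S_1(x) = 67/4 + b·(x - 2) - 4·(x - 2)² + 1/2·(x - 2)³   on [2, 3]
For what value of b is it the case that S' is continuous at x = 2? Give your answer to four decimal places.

S_0'(x) = -1/4 + 10·(x + 1) - 3·(x + 1)², so S_0'(2) = 11/4. On the right, S_1'(2) = b, so b = 11/4.

2.7500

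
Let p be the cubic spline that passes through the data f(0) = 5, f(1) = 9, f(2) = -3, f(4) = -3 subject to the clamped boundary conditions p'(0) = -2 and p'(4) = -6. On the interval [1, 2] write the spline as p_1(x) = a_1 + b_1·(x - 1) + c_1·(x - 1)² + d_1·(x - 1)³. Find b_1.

-3

Write m_i for p''(x_i). With h_i = 1, 1, 2 and divided differences Δ_i = 4, -12, 0, the continuity of p' gives the tridiagonal system
  1·m_0 + 4·m_1 + 1·m_2 = 6(Δ_1 - Δ_0) = -96
  1·m_1 + 6·m_2 + 2·m_3 = 6(Δ_2 - Δ_1) = 72
Clamped end conditions give two more equations: 2h_0·m_0 + h_0·m_1 = 6(Δ_0 - p'(0)) = 36 and h_2·m_2 + 2h_2·m_3 = 6(p'(4) - Δ_2) = -36.
Forward elimination and back-substitution give m_0 = 38, m_1 = -40, m_2 = 26, m_3 = -22.
On [1, 2], with p_1(x) = a_1 + b_1·(x - 1) + c_1·(x - 1)² + d_1·(x - 1)³: c_1 = m_1/2 = -20, d_1 = (m_2 - m_1)/(6h_1) = 11, b_1 = Δ_1 - h_1(2m_1 + m_2)/6 = -3.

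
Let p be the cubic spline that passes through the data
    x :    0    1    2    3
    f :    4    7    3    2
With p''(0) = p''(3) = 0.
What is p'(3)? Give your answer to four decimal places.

Put M_i = p'' at the i-th knot. Here h = (1, 1, 1) and Δ = (3, -4, -1), so the interior equations h_(i-1)·M_(i-1) + 2(h_(i-1)+h_i)·M_i + h_i·M_(i+1) = 6(Δ_i − Δ_(i-1)) read
  1·M_0 + 4·M_1 + 1·M_2 = 6(Δ_1 - Δ_0) = -42
  1·M_1 + 4·M_2 + 1·M_3 = 6(Δ_2 - Δ_1) = 18
Natural end conditions: M_0 = M_3 = 0.
Solving: M_0 = 0, M_1 = -62/5, M_2 = 38/5, M_3 = 0.
On [2, 3], p'(x) = b_2 + 2c_2·(x - 2) + 3d_2·(x - 2)² with b_2 = Δ_2 - h_2(2M_2 + M_3)/6 = -53/15, c_2 = M_2/2 = 19/5, d_2 = (M_3 - M_2)/(6h_2) = -19/15. So p'(3) = 4/15.

0.2667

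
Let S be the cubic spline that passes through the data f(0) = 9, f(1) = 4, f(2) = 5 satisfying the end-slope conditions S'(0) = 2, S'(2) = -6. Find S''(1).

Write σ_i for S''(x_i). With h_i = 1, 1 and divided differences Δ_i = -5, 1, the continuity of S' gives the tridiagonal system
  1·σ_0 + 4·σ_1 + 1·σ_2 = 6(Δ_1 - Δ_0) = 36
Clamped end conditions give two more equations: 2h_0·σ_0 + h_0·σ_1 = 6(Δ_0 - S'(0)) = -42 and h_1·σ_1 + 2h_1·σ_2 = 6(S'(2) - Δ_1) = -42.
Solving the tridiagonal system: σ_0 = -34, σ_1 = 26, σ_2 = -34.

26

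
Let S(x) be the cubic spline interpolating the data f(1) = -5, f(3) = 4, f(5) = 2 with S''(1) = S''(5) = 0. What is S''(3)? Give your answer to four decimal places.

Put M_i = S'' at the i-th knot. Here h = (2, 2) and Δ = (9/2, -1), so the interior equations h_(i-1)·M_(i-1) + 2(h_(i-1)+h_i)·M_i + h_i·M_(i+1) = 6(Δ_i − Δ_(i-1)) read
  2·M_0 + 8·M_1 + 2·M_2 = 6(Δ_1 - Δ_0) = -33
Natural end conditions: M_0 = M_2 = 0.
Forward elimination and back-substitution give M_0 = 0, M_1 = -33/8, M_2 = 0.

-4.1250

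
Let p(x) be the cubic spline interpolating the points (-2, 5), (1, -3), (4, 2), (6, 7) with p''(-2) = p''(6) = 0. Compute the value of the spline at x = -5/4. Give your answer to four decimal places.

With m_i denoting the second derivative at x_i, h_i = 3, 3, 2, and Δ_i = (y_(i+1) − y_i)/h_i = -8/3, 5/3, 5/2:
  3·m_0 + 12·m_1 + 3·m_2 = 6(Δ_1 - Δ_0) = 26
  3·m_1 + 10·m_2 + 2·m_3 = 6(Δ_2 - Δ_1) = 5
Natural end conditions: m_0 = m_3 = 0.
Solving: m_0 = 0, m_1 = 245/111, m_2 = -6/37, m_3 = 0.
On [-2, 1], p(x) = 5 - 279/74·(x + 2) + 0·(x + 2)² + 245/1998·(x + 2)³.
With (x + 2) = 3/4: p(-5/4) = 10533/4736.

2.2240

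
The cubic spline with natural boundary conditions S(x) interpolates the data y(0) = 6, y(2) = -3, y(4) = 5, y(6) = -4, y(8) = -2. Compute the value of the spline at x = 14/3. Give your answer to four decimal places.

3.2169

Let σ_i = S''(x_i). Step sizes h_i = 2, 2, 2, 2; slopes of the chords Δ_i = (y_(i+1) - y_i)/h_i = -9/2, 4, -9/2, 1.
  2·σ_0 + 8·σ_1 + 2·σ_2 = 6(Δ_1 - Δ_0) = 51
  2·σ_1 + 8·σ_2 + 2·σ_3 = 6(Δ_2 - Δ_1) = -51
  2·σ_2 + 8·σ_3 + 2·σ_4 = 6(Δ_3 - Δ_2) = 33
Natural end conditions: σ_0 = σ_4 = 0.
Solving the tridiagonal system: σ_0 = 0, σ_1 = 501/56, σ_2 = -72/7, σ_3 = 375/56, σ_4 = 0.
On [4, 6], S(x) = 5 + 1/8·(x - 4) - 36/7·(x - 4)² + 317/224·(x - 4)³.
With (x - 4) = 2/3: S(14/3) = 608/189.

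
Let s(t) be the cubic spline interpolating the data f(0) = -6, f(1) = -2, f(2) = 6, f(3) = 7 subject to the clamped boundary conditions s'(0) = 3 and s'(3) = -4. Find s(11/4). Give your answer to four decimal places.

7.6906

Write M_i for s''(x_i). With h_i = 1, 1, 1 and divided differences Δ_i = 4, 8, 1, the continuity of s' gives the tridiagonal system
  1·M_0 + 4·M_1 + 1·M_2 = 6(Δ_1 - Δ_0) = 24
  1·M_1 + 4·M_2 + 1·M_3 = 6(Δ_2 - Δ_1) = -42
Clamped end conditions give two more equations: 2h_0·M_0 + h_0·M_1 = 6(Δ_0 - s'(0)) = 6 and h_2·M_2 + 2h_2·M_3 = 6(s'(3) - Δ_2) = -30.
Hence M_0 = -22/15, M_1 = 134/15, M_2 = -154/15, M_3 = -148/15.
On [2, 3], s(t) = 6 + 91/15·(t - 2) - 77/15·(t - 2)² + 1/15·(t - 2)³.
With (t - 2) = 3/4: s(11/4) = 2461/320.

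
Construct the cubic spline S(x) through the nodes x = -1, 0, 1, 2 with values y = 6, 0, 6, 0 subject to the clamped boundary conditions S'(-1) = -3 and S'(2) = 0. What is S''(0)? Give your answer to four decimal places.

33.2000

Put σ_i = S'' at the i-th knot. Here h = (1, 1, 1) and Δ = (-6, 6, -6), so the interior equations h_(i-1)·σ_(i-1) + 2(h_(i-1)+h_i)·σ_i + h_i·σ_(i+1) = 6(Δ_i − Δ_(i-1)) read
  1·σ_0 + 4·σ_1 + 1·σ_2 = 6(Δ_1 - Δ_0) = 72
  1·σ_1 + 4·σ_2 + 1·σ_3 = 6(Δ_2 - Δ_1) = -72
Clamped end conditions give two more equations: 2h_0·σ_0 + h_0·σ_1 = 6(Δ_0 - S'(-1)) = -18 and h_2·σ_2 + 2h_2·σ_3 = 6(S'(2) - Δ_2) = 36.
Solving the tridiagonal system: σ_0 = -128/5, σ_1 = 166/5, σ_2 = -176/5, σ_3 = 178/5.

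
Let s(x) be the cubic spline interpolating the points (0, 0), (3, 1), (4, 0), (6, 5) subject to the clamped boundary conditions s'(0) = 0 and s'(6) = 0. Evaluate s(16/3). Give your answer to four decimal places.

With m_i denoting the second derivative at x_i, h_i = 3, 1, 2, and Δ_i = (y_(i+1) − y_i)/h_i = 1/3, -1, 5/2:
  3·m_0 + 8·m_1 + 1·m_2 = 6(Δ_1 - Δ_0) = -8
  1·m_1 + 6·m_2 + 2·m_3 = 6(Δ_2 - Δ_1) = 21
Clamped end conditions give two more equations: 2h_0·m_0 + h_0·m_1 = 6(Δ_0 - s'(0)) = 2 and h_2·m_2 + 2h_2·m_3 = 6(s'(6) - Δ_2) = -15.
Hence m_0 = 3/2, m_1 = -7/3, m_2 = 37/6, m_3 = -41/6.
On [4, 6], s(x) = 0 + 2/3·(x - 4) + 37/12·(x - 4)² - 13/12·(x - 4)³.
With (x - 4) = 4/3: s(16/3) = 308/81.

3.8025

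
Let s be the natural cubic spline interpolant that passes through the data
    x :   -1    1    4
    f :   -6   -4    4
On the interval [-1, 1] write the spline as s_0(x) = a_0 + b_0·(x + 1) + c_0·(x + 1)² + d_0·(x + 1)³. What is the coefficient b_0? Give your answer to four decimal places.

Put σ_i = s'' at the i-th knot. Here h = (2, 3) and Δ = (1, 8/3), so the interior equations h_(i-1)·σ_(i-1) + 2(h_(i-1)+h_i)·σ_i + h_i·σ_(i+1) = 6(Δ_i − Δ_(i-1)) read
  2·σ_0 + 10·σ_1 + 3·σ_2 = 6(Δ_1 - Δ_0) = 10
Natural end conditions: σ_0 = σ_2 = 0.
Hence σ_0 = 0, σ_1 = 1, σ_2 = 0.
On [-1, 1], with s_0(x) = a_0 + b_0·(x + 1) + c_0·(x + 1)² + d_0·(x + 1)³: c_0 = σ_0/2 = 0, d_0 = (σ_1 - σ_0)/(6h_0) = 1/12, b_0 = Δ_0 - h_0(2σ_0 + σ_1)/6 = 2/3.

0.6667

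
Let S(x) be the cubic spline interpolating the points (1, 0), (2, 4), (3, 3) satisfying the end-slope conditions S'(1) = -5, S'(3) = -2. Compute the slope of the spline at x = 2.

4

Put M_i = S'' at the i-th knot. Here h = (1, 1) and Δ = (4, -1), so the interior equations h_(i-1)·M_(i-1) + 2(h_(i-1)+h_i)·M_i + h_i·M_(i+1) = 6(Δ_i − Δ_(i-1)) read
  1·M_0 + 4·M_1 + 1·M_2 = 6(Δ_1 - Δ_0) = -30
Clamped end conditions give two more equations: 2h_0·M_0 + h_0·M_1 = 6(Δ_0 - S'(1)) = 54 and h_1·M_1 + 2h_1·M_2 = 6(S'(3) - Δ_1) = -6.
Hence M_0 = 36, M_1 = -18, M_2 = 6.
On [2, 3], S'(x) = b_1 + 2c_1·(x - 2) + 3d_1·(x - 2)² with b_1 = Δ_1 - h_1(2M_1 + M_2)/6 = 4, c_1 = M_1/2 = -9, d_1 = (M_2 - M_1)/(6h_1) = 4. So S'(2) = 4.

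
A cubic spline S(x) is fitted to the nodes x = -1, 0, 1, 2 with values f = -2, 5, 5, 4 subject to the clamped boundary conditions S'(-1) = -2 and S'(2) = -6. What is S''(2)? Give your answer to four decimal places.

-19.4667

With σ_i denoting the second derivative at x_i, h_i = 1, 1, 1, and Δ_i = (y_(i+1) − y_i)/h_i = 7, 0, -1:
  1·σ_0 + 4·σ_1 + 1·σ_2 = 6(Δ_1 - Δ_0) = -42
  1·σ_1 + 4·σ_2 + 1·σ_3 = 6(Δ_2 - Δ_1) = -6
Clamped end conditions give two more equations: 2h_0·σ_0 + h_0·σ_1 = 6(Δ_0 - S'(-1)) = 54 and h_2·σ_2 + 2h_2·σ_3 = 6(S'(2) - Δ_2) = -30.
Solving the tridiagonal system: σ_0 = 572/15, σ_1 = -334/15, σ_2 = 134/15, σ_3 = -292/15.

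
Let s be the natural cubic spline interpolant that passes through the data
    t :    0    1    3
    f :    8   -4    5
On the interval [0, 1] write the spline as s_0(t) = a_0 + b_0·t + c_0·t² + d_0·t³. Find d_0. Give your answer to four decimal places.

2.7500

With σ_i denoting the second derivative at x_i, h_i = 1, 2, and Δ_i = (y_(i+1) − y_i)/h_i = -12, 9/2:
  1·σ_0 + 6·σ_1 + 2·σ_2 = 6(Δ_1 - Δ_0) = 99
Natural end conditions: σ_0 = σ_2 = 0.
Hence σ_0 = 0, σ_1 = 33/2, σ_2 = 0.
On [0, 1], with s_0(t) = a_0 + b_0·t + c_0·t² + d_0·t³: c_0 = σ_0/2 = 0, d_0 = (σ_1 - σ_0)/(6h_0) = 11/4, b_0 = Δ_0 - h_0(2σ_0 + σ_1)/6 = -59/4.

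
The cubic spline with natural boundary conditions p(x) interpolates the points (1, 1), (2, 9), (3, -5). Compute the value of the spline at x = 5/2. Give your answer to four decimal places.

With M_i denoting the second derivative at x_i, h_i = 1, 1, and Δ_i = (y_(i+1) − y_i)/h_i = 8, -14:
  1·M_0 + 4·M_1 + 1·M_2 = 6(Δ_1 - Δ_0) = -132
Natural end conditions: M_0 = M_2 = 0.
Solving: M_0 = 0, M_1 = -33, M_2 = 0.
On [2, 3], p(x) = 9 - 3·(x - 2) - 33/2·(x - 2)² + 11/2·(x - 2)³.
With (x - 2) = 1/2: p(5/2) = 65/16.

4.0625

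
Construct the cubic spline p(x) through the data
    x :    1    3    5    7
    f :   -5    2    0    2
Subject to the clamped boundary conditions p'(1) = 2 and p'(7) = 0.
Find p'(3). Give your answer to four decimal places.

1.4667

Put m_i = p'' at the i-th knot. Here h = (2, 2, 2) and Δ = (7/2, -1, 1), so the interior equations h_(i-1)·m_(i-1) + 2(h_(i-1)+h_i)·m_i + h_i·m_(i+1) = 6(Δ_i − Δ_(i-1)) read
  2·m_0 + 8·m_1 + 2·m_2 = 6(Δ_1 - Δ_0) = -27
  2·m_1 + 8·m_2 + 2·m_3 = 6(Δ_2 - Δ_1) = 12
Clamped end conditions give two more equations: 2h_0·m_0 + h_0·m_1 = 6(Δ_0 - p'(1)) = 9 and h_2·m_2 + 2h_2·m_3 = 6(p'(7) - Δ_2) = -6.
Hence m_0 = 151/30, m_1 = -167/30, m_2 = 56/15, m_3 = -101/30.
On [3, 5], p'(x) = b_1 + 2c_1·(x - 3) + 3d_1·(x - 3)² with b_1 = Δ_1 - h_1(2m_1 + m_2)/6 = 22/15, c_1 = m_1/2 = -167/60, d_1 = (m_2 - m_1)/(6h_1) = 31/40. So p'(3) = 22/15.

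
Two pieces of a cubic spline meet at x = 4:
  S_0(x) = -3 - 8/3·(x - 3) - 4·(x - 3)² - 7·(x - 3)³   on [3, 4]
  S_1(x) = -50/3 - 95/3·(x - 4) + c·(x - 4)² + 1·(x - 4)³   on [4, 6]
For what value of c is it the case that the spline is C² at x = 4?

-25

S_0''(x) = -8 - 42·(x - 3), so S_0''(4) = -50. On the right, S_1''(4) = 2c, so c = -25.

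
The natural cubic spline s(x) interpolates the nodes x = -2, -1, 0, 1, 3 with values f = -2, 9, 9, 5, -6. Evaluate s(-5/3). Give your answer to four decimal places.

Write M_i for s''(x_i). With h_i = 1, 1, 1, 2 and divided differences Δ_i = 11, 0, -4, -11/2, the continuity of s' gives the tridiagonal system
  1·M_0 + 4·M_1 + 1·M_2 = 6(Δ_1 - Δ_0) = -66
  1·M_1 + 4·M_2 + 1·M_3 = 6(Δ_2 - Δ_1) = -24
  1·M_2 + 6·M_3 + 2·M_4 = 6(Δ_3 - Δ_2) = -9
Natural end conditions: M_0 = M_4 = 0.
Solving: M_0 = 0, M_1 = -1383/86, M_2 = -72/43, M_3 = -105/86, M_4 = 0.
On [-2, -1], s(x) = -2 + 2353/172·(x + 2) + 0·(x + 2)² - 461/172·(x + 2)³.
With (x + 2) = 1/3: s(-5/3) = 2857/1161.

2.4608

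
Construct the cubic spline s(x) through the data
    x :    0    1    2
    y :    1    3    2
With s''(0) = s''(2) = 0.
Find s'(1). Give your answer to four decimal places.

0.5000

Write M_i for s''(x_i). With h_i = 1, 1 and divided differences Δ_i = 2, -1, the continuity of s' gives the tridiagonal system
  1·M_0 + 4·M_1 + 1·M_2 = 6(Δ_1 - Δ_0) = -18
Natural end conditions: M_0 = M_2 = 0.
Solving the tridiagonal system: M_0 = 0, M_1 = -9/2, M_2 = 0.
On [1, 2], s'(x) = b_1 + 2c_1·(x - 1) + 3d_1·(x - 1)² with b_1 = Δ_1 - h_1(2M_1 + M_2)/6 = 1/2, c_1 = M_1/2 = -9/4, d_1 = (M_2 - M_1)/(6h_1) = 3/4. So s'(1) = 1/2.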